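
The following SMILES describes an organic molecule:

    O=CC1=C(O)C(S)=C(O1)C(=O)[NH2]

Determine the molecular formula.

Walk through each heavy atom and fill implicit hydrogens from standard valence (C 4, N 3, O 2, S 2, halogen 1):
  atom 1: O, bond orders sum to 2 (valence 2) → 0 H
  atom 2: C, bond orders sum to 3 (valence 4) → 1 H
  atom 3: C, bond orders sum to 4 (valence 4) → 0 H
  atom 4: C, bond orders sum to 4 (valence 4) → 0 H
  atom 5: O, bond orders sum to 1 (valence 2) → 1 H
  atom 6: C, bond orders sum to 4 (valence 4) → 0 H
  atom 7: S, bond orders sum to 1 (valence 2) → 1 H
  atom 8: C, bond orders sum to 4 (valence 4) → 0 H
  atom 9: O, bond orders sum to 2 (valence 2) → 0 H
  atom 10: C, bond orders sum to 4 (valence 4) → 0 H
  atom 11: O, bond orders sum to 2 (valence 2) → 0 H
  atom 12: N with explicit H count 2
Totals → C:6, H:5, N:1, O:4, S:1.

C6H5NO4S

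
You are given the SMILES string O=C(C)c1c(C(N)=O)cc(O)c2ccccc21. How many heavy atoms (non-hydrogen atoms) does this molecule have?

Every atom symbol written in the SMILES (organic subset) is one heavy atom; implicit H are not written.
Heavy atoms by element → C:13, N:1, O:3.
Total: 17.

17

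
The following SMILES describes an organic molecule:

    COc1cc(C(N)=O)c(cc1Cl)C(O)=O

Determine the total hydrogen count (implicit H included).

Walk through each heavy atom and fill implicit hydrogens from standard valence (C 4, N 3, O 2, S 2, halogen 1); for lowercase aromatic atoms, an aromatic c carries 1 H when it has two neighbours and 0 H with three, and aromatic n carries 0 H:
  atom 1: C, bond orders sum to 1 (valence 4) → 3 H
  atom 2: O, bond orders sum to 2 (valence 2) → 0 H
  atom 3: aromatic c, 3 neighbours → 0 H
  atom 4: aromatic c, 2 neighbours → 1 H
  atom 5: aromatic c, 3 neighbours → 0 H
  atom 6: C, bond orders sum to 4 (valence 4) → 0 H
  atom 7: N, bond orders sum to 1 (valence 3) → 2 H
  atom 8: O, bond orders sum to 2 (valence 2) → 0 H
  atom 9: aromatic c, 3 neighbours → 0 H
  atom 10: aromatic c, 2 neighbours → 1 H
  atom 11: aromatic c, 3 neighbours → 0 H
  atom 12: Cl (halogen, monovalent) → 0 H
  atom 13: C, bond orders sum to 4 (valence 4) → 0 H
  atom 14: O, bond orders sum to 1 (valence 2) → 1 H
  atom 15: O, bond orders sum to 2 (valence 2) → 0 H
Total hydrogens: 8.

8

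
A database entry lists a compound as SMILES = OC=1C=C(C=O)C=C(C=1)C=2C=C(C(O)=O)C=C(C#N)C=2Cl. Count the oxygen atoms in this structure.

4

Scan the SMILES for O atoms (remember two-letter symbols like Cl and Br are single atoms).
Oxygen count: 4.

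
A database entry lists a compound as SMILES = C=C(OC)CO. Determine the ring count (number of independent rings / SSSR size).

0

In SMILES, each pair of matching ring-closure digits denotes one ring-closing bond; the number of such bonds equals the number of independent rings.
Ring-closure bonds here: 0.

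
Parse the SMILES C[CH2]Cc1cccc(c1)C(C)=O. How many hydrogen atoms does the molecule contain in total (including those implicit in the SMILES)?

Walk through each heavy atom and fill implicit hydrogens from standard valence (C 4, N 3, O 2, S 2, halogen 1); for lowercase aromatic atoms, an aromatic c carries 1 H when it has two neighbours and 0 H with three, and aromatic n carries 0 H:
  atom 1: C, bond orders sum to 1 (valence 4) → 3 H
  atom 2: C with explicit H count 2
  atom 3: C, bond orders sum to 2 (valence 4) → 2 H
  atom 4: aromatic c, 3 neighbours → 0 H
  atom 5: aromatic c, 2 neighbours → 1 H
  atom 6: aromatic c, 2 neighbours → 1 H
  atom 7: aromatic c, 2 neighbours → 1 H
  atom 8: aromatic c, 3 neighbours → 0 H
  atom 9: aromatic c, 2 neighbours → 1 H
  atom 10: C, bond orders sum to 4 (valence 4) → 0 H
  atom 11: C, bond orders sum to 1 (valence 4) → 3 H
  atom 12: O, bond orders sum to 2 (valence 2) → 0 H
Total hydrogens: 14.

14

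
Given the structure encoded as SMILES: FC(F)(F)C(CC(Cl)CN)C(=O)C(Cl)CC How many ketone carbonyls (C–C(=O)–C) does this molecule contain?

1

The ketone motif appears at heavy-atom position 11 in the SMILES.
Other groups present: 1 primary amine.
Ketone count: 1.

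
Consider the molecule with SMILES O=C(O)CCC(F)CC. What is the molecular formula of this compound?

C6H11FO2

Walk through each heavy atom and fill implicit hydrogens from standard valence (C 4, N 3, O 2, S 2, halogen 1):
  atom 1: O, bond orders sum to 2 (valence 2) → 0 H
  atom 2: C, bond orders sum to 4 (valence 4) → 0 H
  atom 3: O, bond orders sum to 1 (valence 2) → 1 H
  atom 4: C, bond orders sum to 2 (valence 4) → 2 H
  atom 5: C, bond orders sum to 2 (valence 4) → 2 H
  atom 6: C, bond orders sum to 3 (valence 4) → 1 H
  atom 7: F (halogen, monovalent) → 0 H
  atom 8: C, bond orders sum to 2 (valence 4) → 2 H
  atom 9: C, bond orders sum to 1 (valence 4) → 3 H
Totals → C:6, H:11, F:1, O:2.
In Hill order: C6H11FO2.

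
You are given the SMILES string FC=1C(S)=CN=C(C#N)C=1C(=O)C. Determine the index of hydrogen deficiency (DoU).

Molecular formula: C8H5FN2OS.
DoU = (2C + 2 + N − H − X) / 2, where X is the halogen count and O/S are ignored.
    = (2·8 + 2 + 2 − 5 − 1) / 2 = 14 / 2 = 7.

7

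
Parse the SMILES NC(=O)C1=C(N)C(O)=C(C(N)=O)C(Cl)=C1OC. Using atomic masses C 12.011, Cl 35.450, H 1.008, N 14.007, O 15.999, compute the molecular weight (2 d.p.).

259.65 g/mol

First, the molecular formula is C9H10ClN3O4 (counting implicit H from valence).
  C: 9 × 12.011 = 108.099
  Cl: 1 × 35.450 = 35.450
  H: 10 × 1.008 = 10.080
  N: 3 × 14.007 = 42.021
  O: 4 × 15.999 = 63.996
Sum: 9×12.011 + 1×35.450 + 10×1.008 + 3×14.007 + 4×15.999 = 259.646 → 259.65 g/mol.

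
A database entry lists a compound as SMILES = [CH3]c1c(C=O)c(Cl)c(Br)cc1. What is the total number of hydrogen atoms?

Walk through each heavy atom and fill implicit hydrogens from standard valence (C 4, N 3, O 2, S 2, halogen 1); for lowercase aromatic atoms, an aromatic c carries 1 H when it has two neighbours and 0 H with three, and aromatic n carries 0 H:
  atom 1: C with explicit H count 3
  atom 2: aromatic c, 3 neighbours → 0 H
  atom 3: aromatic c, 3 neighbours → 0 H
  atom 4: C, bond orders sum to 3 (valence 4) → 1 H
  atom 5: O, bond orders sum to 2 (valence 2) → 0 H
  atom 6: aromatic c, 3 neighbours → 0 H
  atom 7: Cl (halogen, monovalent) → 0 H
  atom 8: aromatic c, 3 neighbours → 0 H
  atom 9: Br (halogen, monovalent) → 0 H
  atom 10: aromatic c, 2 neighbours → 1 H
  atom 11: aromatic c, 2 neighbours → 1 H
Total hydrogens: 6.

6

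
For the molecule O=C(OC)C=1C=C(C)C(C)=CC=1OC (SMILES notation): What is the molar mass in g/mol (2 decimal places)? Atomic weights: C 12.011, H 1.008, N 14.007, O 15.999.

194.23 g/mol

First, the molecular formula is C11H14O3 (counting implicit H from valence).
  C: 11 × 12.011 = 132.121
  H: 14 × 1.008 = 14.112
  O: 3 × 15.999 = 47.997
Sum: 11×12.011 + 14×1.008 + 3×15.999 = 194.230 → 194.23 g/mol.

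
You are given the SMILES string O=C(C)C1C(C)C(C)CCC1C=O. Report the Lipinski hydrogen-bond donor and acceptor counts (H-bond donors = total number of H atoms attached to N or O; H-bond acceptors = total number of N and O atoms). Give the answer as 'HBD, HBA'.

Donors: find every N or O and count the H atoms it carries.
  atom 1 (O): bond orders sum to 2 → 0 H
  atom 13 (O): bond orders sum to 2 → 0 H
Lipinski HBD = 0.
Acceptors: N atoms = 0, O atoms = 2 → HBA = 2.

0, 2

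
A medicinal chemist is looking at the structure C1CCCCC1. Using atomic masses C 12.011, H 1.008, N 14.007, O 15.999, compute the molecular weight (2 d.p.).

84.16 g/mol

First, the molecular formula is C6H12 (counting implicit H from valence).
  C: 6 × 12.011 = 72.066
  H: 12 × 1.008 = 12.096
Sum: 6×12.011 + 12×1.008 = 84.162 → 84.16 g/mol.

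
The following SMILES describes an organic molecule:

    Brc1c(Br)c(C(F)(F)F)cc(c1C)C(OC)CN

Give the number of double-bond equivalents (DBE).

4

Molecular formula: C11H12Br2F3NO.
DoU = (2C + 2 + N − H − X) / 2, where X is the halogen count and O/S are ignored.
    = (2·11 + 2 + 1 − 12 − 5) / 2 = 8 / 2 = 4.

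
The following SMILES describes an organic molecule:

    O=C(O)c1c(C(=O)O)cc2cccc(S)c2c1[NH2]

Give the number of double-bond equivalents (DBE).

Molecular formula: C12H9NO4S.
DoU = (2C + 2 + N − H − X) / 2, where X is the halogen count and O/S are ignored.
    = (2·12 + 2 + 1 − 9 − 0) / 2 = 18 / 2 = 9.

9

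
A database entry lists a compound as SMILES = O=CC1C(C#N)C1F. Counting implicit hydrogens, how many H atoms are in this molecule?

Walk through each heavy atom and fill implicit hydrogens from standard valence (C 4, N 3, O 2, S 2, halogen 1):
  atom 1: O, bond orders sum to 2 (valence 2) → 0 H
  atom 2: C, bond orders sum to 3 (valence 4) → 1 H
  atom 3: C, bond orders sum to 3 (valence 4) → 1 H
  atom 4: C, bond orders sum to 3 (valence 4) → 1 H
  atom 5: C, bond orders sum to 4 (valence 4) → 0 H
  atom 6: N, bond orders sum to 3 (valence 3) → 0 H
  atom 7: C, bond orders sum to 3 (valence 4) → 1 H
  atom 8: F (halogen, monovalent) → 0 H
Total hydrogens: 4.

4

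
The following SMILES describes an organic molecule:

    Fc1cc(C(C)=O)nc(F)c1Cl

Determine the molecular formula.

C7H4ClF2NO

Walk through each heavy atom and fill implicit hydrogens from standard valence (C 4, N 3, O 2, S 2, halogen 1); for lowercase aromatic atoms, an aromatic c carries 1 H when it has two neighbours and 0 H with three, and aromatic n carries 0 H:
  atom 1: F (halogen, monovalent) → 0 H
  atom 2: aromatic c, 3 neighbours → 0 H
  atom 3: aromatic c, 2 neighbours → 1 H
  atom 4: aromatic c, 3 neighbours → 0 H
  atom 5: C, bond orders sum to 4 (valence 4) → 0 H
  atom 6: C, bond orders sum to 1 (valence 4) → 3 H
  atom 7: O, bond orders sum to 2 (valence 2) → 0 H
  atom 8: aromatic n, 2 neighbours → 0 H
  atom 9: aromatic c, 3 neighbours → 0 H
  atom 10: F (halogen, monovalent) → 0 H
  atom 11: aromatic c, 3 neighbours → 0 H
  atom 12: Cl (halogen, monovalent) → 0 H
Totals → C:7, H:4, Cl:1, F:2, N:1, O:1.
In Hill order: C7H4ClF2NO.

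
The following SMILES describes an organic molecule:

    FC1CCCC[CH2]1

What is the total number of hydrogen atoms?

Walk through each heavy atom and fill implicit hydrogens from standard valence (C 4, N 3, O 2, S 2, halogen 1):
  atom 1: F (halogen, monovalent) → 0 H
  atom 2: C, bond orders sum to 3 (valence 4) → 1 H
  atom 3: C, bond orders sum to 2 (valence 4) → 2 H
  atom 4: C, bond orders sum to 2 (valence 4) → 2 H
  atom 5: C, bond orders sum to 2 (valence 4) → 2 H
  atom 6: C, bond orders sum to 2 (valence 4) → 2 H
  atom 7: C with explicit H count 2
Total hydrogens: 11.

11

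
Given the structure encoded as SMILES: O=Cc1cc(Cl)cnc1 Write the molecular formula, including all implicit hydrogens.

Walk through each heavy atom and fill implicit hydrogens from standard valence (C 4, N 3, O 2, S 2, halogen 1); for lowercase aromatic atoms, an aromatic c carries 1 H when it has two neighbours and 0 H with three, and aromatic n carries 0 H:
  atom 1: O, bond orders sum to 2 (valence 2) → 0 H
  atom 2: C, bond orders sum to 3 (valence 4) → 1 H
  atom 3: aromatic c, 3 neighbours → 0 H
  atom 4: aromatic c, 2 neighbours → 1 H
  atom 5: aromatic c, 3 neighbours → 0 H
  atom 6: Cl (halogen, monovalent) → 0 H
  atom 7: aromatic c, 2 neighbours → 1 H
  atom 8: aromatic n, 2 neighbours → 0 H
  atom 9: aromatic c, 2 neighbours → 1 H
Totals → C:6, H:4, Cl:1, N:1, O:1.
In Hill order: C6H4ClNO.

C6H4ClNO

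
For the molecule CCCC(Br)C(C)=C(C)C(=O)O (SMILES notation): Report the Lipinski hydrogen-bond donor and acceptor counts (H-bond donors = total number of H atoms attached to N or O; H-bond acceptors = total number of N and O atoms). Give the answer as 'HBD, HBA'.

Donors: find every N or O and count the H atoms it carries.
  atom 11 (O): bond orders sum to 2 → 0 H
  atom 12 (O): bond orders sum to 1 → 1 H
Lipinski HBD = 1.
Acceptors: N atoms = 0, O atoms = 2 → HBA = 2.

1, 2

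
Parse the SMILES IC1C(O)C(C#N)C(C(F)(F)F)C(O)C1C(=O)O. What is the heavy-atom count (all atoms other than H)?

Every atom symbol written in the SMILES (organic subset) is one heavy atom; implicit H are not written.
Heavy atoms by element → C:9, F:3, I:1, N:1, O:4.
Total: 18.

18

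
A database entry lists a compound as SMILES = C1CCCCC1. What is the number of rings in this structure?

1

In SMILES, each pair of matching ring-closure digits denotes one ring-closing bond; the number of such bonds equals the number of independent rings.
Ring-closure bonds here: 1.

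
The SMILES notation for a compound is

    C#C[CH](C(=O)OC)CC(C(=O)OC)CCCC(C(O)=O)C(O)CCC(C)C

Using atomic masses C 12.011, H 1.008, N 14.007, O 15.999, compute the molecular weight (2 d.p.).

384.47 g/mol

First, the molecular formula is C20H32O7 (counting implicit H from valence).
  C: 20 × 12.011 = 240.220
  H: 32 × 1.008 = 32.256
  O: 7 × 15.999 = 111.993
Sum: 20×12.011 + 32×1.008 + 7×15.999 = 384.469 → 384.47 g/mol.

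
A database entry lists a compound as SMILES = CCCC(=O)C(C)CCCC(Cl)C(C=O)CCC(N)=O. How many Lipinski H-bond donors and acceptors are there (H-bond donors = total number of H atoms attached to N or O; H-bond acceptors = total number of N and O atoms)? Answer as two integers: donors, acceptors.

Donors: find every N or O and count the H atoms it carries.
  atom 5 (O): bond orders sum to 2 → 0 H
  atom 15 (O): bond orders sum to 2 → 0 H
  atom 19 (N): bond orders sum to 1 → 2 H
  atom 20 (O): bond orders sum to 2 → 0 H
Lipinski HBD = 2.
Acceptors: N atoms = 1, O atoms = 3 → HBA = 4.

2, 4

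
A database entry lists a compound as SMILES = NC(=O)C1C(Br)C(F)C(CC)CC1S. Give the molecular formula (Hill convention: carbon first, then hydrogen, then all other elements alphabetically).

Walk through each heavy atom and fill implicit hydrogens from standard valence (C 4, N 3, O 2, S 2, halogen 1):
  atom 1: N, bond orders sum to 1 (valence 3) → 2 H
  atom 2: C, bond orders sum to 4 (valence 4) → 0 H
  atom 3: O, bond orders sum to 2 (valence 2) → 0 H
  atom 4: C, bond orders sum to 3 (valence 4) → 1 H
  atom 5: C, bond orders sum to 3 (valence 4) → 1 H
  atom 6: Br (halogen, monovalent) → 0 H
  atom 7: C, bond orders sum to 3 (valence 4) → 1 H
  atom 8: F (halogen, monovalent) → 0 H
  atom 9: C, bond orders sum to 3 (valence 4) → 1 H
  atom 10: C, bond orders sum to 2 (valence 4) → 2 H
  atom 11: C, bond orders sum to 1 (valence 4) → 3 H
  atom 12: C, bond orders sum to 2 (valence 4) → 2 H
  atom 13: C, bond orders sum to 3 (valence 4) → 1 H
  atom 14: S, bond orders sum to 1 (valence 2) → 1 H
Totals → C:9, H:15, Br:1, F:1, N:1, O:1, S:1.

C9H15BrFNOS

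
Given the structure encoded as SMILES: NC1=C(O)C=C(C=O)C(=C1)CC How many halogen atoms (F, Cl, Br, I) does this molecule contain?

0

Scan the SMILES for the halogen motif — none present.
Groups that are present: 1 aldehyde, 1 hydroxyl, 1 primary amine.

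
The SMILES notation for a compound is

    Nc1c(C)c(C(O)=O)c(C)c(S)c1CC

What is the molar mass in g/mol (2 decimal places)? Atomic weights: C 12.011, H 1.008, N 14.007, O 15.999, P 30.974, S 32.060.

225.31 g/mol

First, the molecular formula is C11H15NO2S (counting implicit H from valence).
  C: 11 × 12.011 = 132.121
  H: 15 × 1.008 = 15.120
  N: 1 × 14.007 = 14.007
  O: 2 × 15.999 = 31.998
  S: 1 × 32.060 = 32.060
Sum: 11×12.011 + 15×1.008 + 1×14.007 + 2×15.999 + 1×32.060 = 225.306 → 225.31 g/mol.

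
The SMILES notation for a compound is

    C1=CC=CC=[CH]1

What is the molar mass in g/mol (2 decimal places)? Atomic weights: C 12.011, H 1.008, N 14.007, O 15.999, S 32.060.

78.11 g/mol

First, the molecular formula is C6H6 (counting implicit H from valence).
  C: 6 × 12.011 = 72.066
  H: 6 × 1.008 = 6.048
Sum: 6×12.011 + 6×1.008 = 78.114 → 78.11 g/mol.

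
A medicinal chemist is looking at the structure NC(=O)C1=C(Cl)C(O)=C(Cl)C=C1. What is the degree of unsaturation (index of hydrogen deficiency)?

Degree of unsaturation = (number of rings) + (number of π bonds).
Ring closures in the SMILES: 1.
π bonds: 4 double bonds (each 1 DoU) → 4 DoU from unsaturation.
Total DoU = 1 + 4 = 5.

5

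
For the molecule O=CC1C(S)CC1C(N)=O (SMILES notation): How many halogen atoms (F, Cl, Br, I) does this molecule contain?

0

Scan the SMILES for the halogen motif — none present.
Groups that are present: 1 aldehyde, 1 amide, 1 thiol.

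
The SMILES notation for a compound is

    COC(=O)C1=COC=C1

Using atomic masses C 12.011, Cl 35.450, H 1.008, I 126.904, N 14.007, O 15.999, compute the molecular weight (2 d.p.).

126.11 g/mol

First, the molecular formula is C6H6O3 (counting implicit H from valence).
  C: 6 × 12.011 = 72.066
  H: 6 × 1.008 = 6.048
  O: 3 × 15.999 = 47.997
Sum: 6×12.011 + 6×1.008 + 3×15.999 = 126.111 → 126.11 g/mol.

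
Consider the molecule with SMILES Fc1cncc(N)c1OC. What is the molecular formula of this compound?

C6H7FN2O

Walk through each heavy atom and fill implicit hydrogens from standard valence (C 4, N 3, O 2, S 2, halogen 1); for lowercase aromatic atoms, an aromatic c carries 1 H when it has two neighbours and 0 H with three, and aromatic n carries 0 H:
  atom 1: F (halogen, monovalent) → 0 H
  atom 2: aromatic c, 3 neighbours → 0 H
  atom 3: aromatic c, 2 neighbours → 1 H
  atom 4: aromatic n, 2 neighbours → 0 H
  atom 5: aromatic c, 2 neighbours → 1 H
  atom 6: aromatic c, 3 neighbours → 0 H
  atom 7: N, bond orders sum to 1 (valence 3) → 2 H
  atom 8: aromatic c, 3 neighbours → 0 H
  atom 9: O, bond orders sum to 2 (valence 2) → 0 H
  atom 10: C, bond orders sum to 1 (valence 4) → 3 H
Totals → C:6, H:7, F:1, N:2, O:1.
In Hill order: C6H7FN2O.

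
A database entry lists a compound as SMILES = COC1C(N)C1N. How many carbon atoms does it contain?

Count every carbon token in the SMILES (each C, including those in ring-closure positions and inside branches).
Carbon count: 4.

4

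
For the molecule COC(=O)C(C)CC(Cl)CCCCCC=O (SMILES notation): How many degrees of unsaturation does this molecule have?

Molecular formula: C12H21ClO3.
DoU = (2C + 2 + N − H − X) / 2, where X is the halogen count and O/S are ignored.
    = (2·12 + 2 + 0 − 21 − 1) / 2 = 4 / 2 = 2.

2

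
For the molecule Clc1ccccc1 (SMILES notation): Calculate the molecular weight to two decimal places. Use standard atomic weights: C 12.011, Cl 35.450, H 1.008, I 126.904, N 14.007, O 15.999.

112.56 g/mol

First, the molecular formula is C6H5Cl (counting implicit H from valence).
  C: 6 × 12.011 = 72.066
  Cl: 1 × 35.450 = 35.450
  H: 5 × 1.008 = 5.040
Sum: 6×12.011 + 1×35.450 + 5×1.008 = 112.556 → 112.56 g/mol.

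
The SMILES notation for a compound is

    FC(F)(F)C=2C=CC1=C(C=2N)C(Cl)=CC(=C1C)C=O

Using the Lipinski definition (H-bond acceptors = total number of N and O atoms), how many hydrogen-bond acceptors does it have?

2

N atoms: 1; O atoms: 1.
Lipinski HBA = 1 + 1 = 2.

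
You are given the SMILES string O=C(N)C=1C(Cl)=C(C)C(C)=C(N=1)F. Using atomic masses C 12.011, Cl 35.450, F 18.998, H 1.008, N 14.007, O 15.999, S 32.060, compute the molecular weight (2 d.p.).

202.61 g/mol

First, the molecular formula is C8H8ClFN2O (counting implicit H from valence).
  C: 8 × 12.011 = 96.088
  Cl: 1 × 35.450 = 35.450
  F: 1 × 18.998 = 18.998
  H: 8 × 1.008 = 8.064
  N: 2 × 14.007 = 28.014
  O: 1 × 15.999 = 15.999
Sum: 8×12.011 + 1×35.450 + 1×18.998 + 8×1.008 + 2×14.007 + 1×15.999 = 202.613 → 202.61 g/mol.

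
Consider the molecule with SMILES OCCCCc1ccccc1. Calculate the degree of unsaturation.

4

Molecular formula: C10H14O.
DoU = (2C + 2 + N − H − X) / 2, where X is the halogen count and O/S are ignored.
    = (2·10 + 2 + 0 − 14 − 0) / 2 = 8 / 2 = 4.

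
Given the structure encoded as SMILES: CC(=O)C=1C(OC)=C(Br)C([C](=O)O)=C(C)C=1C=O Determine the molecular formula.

Walk through each heavy atom and fill implicit hydrogens from standard valence (C 4, N 3, O 2, S 2, halogen 1):
  atom 1: C, bond orders sum to 1 (valence 4) → 3 H
  atom 2: C, bond orders sum to 4 (valence 4) → 0 H
  atom 3: O, bond orders sum to 2 (valence 2) → 0 H
  atom 4: C, bond orders sum to 4 (valence 4) → 0 H
  atom 5: C, bond orders sum to 4 (valence 4) → 0 H
  atom 6: O, bond orders sum to 2 (valence 2) → 0 H
  atom 7: C, bond orders sum to 1 (valence 4) → 3 H
  atom 8: C, bond orders sum to 4 (valence 4) → 0 H
  atom 9: Br (halogen, monovalent) → 0 H
  atom 10: C, bond orders sum to 4 (valence 4) → 0 H
  atom 11: C with explicit H count 0
  atom 12: O, bond orders sum to 2 (valence 2) → 0 H
  atom 13: O, bond orders sum to 1 (valence 2) → 1 H
  atom 14: C, bond orders sum to 4 (valence 4) → 0 H
  atom 15: C, bond orders sum to 1 (valence 4) → 3 H
  atom 16: C, bond orders sum to 4 (valence 4) → 0 H
  atom 17: C, bond orders sum to 3 (valence 4) → 1 H
  atom 18: O, bond orders sum to 2 (valence 2) → 0 H
Totals → C:12, H:11, Br:1, O:5.

C12H11BrO5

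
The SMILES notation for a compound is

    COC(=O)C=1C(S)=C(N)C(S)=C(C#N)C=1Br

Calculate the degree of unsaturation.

Degree of unsaturation = (number of rings) + (number of π bonds).
Ring closures in the SMILES: 1.
π bonds: 4 double bonds (each 1 DoU), 1 triple bond (each 2 DoU) → 6 DoU from unsaturation.
Total DoU = 1 + 6 = 7.

7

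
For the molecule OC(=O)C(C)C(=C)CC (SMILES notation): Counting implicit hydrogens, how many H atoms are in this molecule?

Walk through each heavy atom and fill implicit hydrogens from standard valence (C 4, N 3, O 2, S 2, halogen 1):
  atom 1: O, bond orders sum to 1 (valence 2) → 1 H
  atom 2: C, bond orders sum to 4 (valence 4) → 0 H
  atom 3: O, bond orders sum to 2 (valence 2) → 0 H
  atom 4: C, bond orders sum to 3 (valence 4) → 1 H
  atom 5: C, bond orders sum to 1 (valence 4) → 3 H
  atom 6: C, bond orders sum to 4 (valence 4) → 0 H
  atom 7: C, bond orders sum to 2 (valence 4) → 2 H
  atom 8: C, bond orders sum to 2 (valence 4) → 2 H
  atom 9: C, bond orders sum to 1 (valence 4) → 3 H
Total hydrogens: 12.

12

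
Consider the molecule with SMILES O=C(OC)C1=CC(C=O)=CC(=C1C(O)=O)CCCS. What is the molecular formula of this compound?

Walk through each heavy atom and fill implicit hydrogens from standard valence (C 4, N 3, O 2, S 2, halogen 1):
  atom 1: O, bond orders sum to 2 (valence 2) → 0 H
  atom 2: C, bond orders sum to 4 (valence 4) → 0 H
  atom 3: O, bond orders sum to 2 (valence 2) → 0 H
  atom 4: C, bond orders sum to 1 (valence 4) → 3 H
  atom 5: C, bond orders sum to 4 (valence 4) → 0 H
  atom 6: C, bond orders sum to 3 (valence 4) → 1 H
  atom 7: C, bond orders sum to 4 (valence 4) → 0 H
  atom 8: C, bond orders sum to 3 (valence 4) → 1 H
  atom 9: O, bond orders sum to 2 (valence 2) → 0 H
  atom 10: C, bond orders sum to 3 (valence 4) → 1 H
  atom 11: C, bond orders sum to 4 (valence 4) → 0 H
  atom 12: C, bond orders sum to 4 (valence 4) → 0 H
  atom 13: C, bond orders sum to 4 (valence 4) → 0 H
  atom 14: O, bond orders sum to 1 (valence 2) → 1 H
  atom 15: O, bond orders sum to 2 (valence 2) → 0 H
  atom 16: C, bond orders sum to 2 (valence 4) → 2 H
  atom 17: C, bond orders sum to 2 (valence 4) → 2 H
  atom 18: C, bond orders sum to 2 (valence 4) → 2 H
  atom 19: S, bond orders sum to 1 (valence 2) → 1 H
Totals → C:13, H:14, O:5, S:1.
In Hill order: C13H14O5S.

C13H14O5S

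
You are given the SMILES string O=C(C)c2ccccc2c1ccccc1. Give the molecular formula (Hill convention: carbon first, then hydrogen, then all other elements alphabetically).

Walk through each heavy atom and fill implicit hydrogens from standard valence (C 4, N 3, O 2, S 2, halogen 1); for lowercase aromatic atoms, an aromatic c carries 1 H when it has two neighbours and 0 H with three, and aromatic n carries 0 H:
  atom 1: O, bond orders sum to 2 (valence 2) → 0 H
  atom 2: C, bond orders sum to 4 (valence 4) → 0 H
  atom 3: C, bond orders sum to 1 (valence 4) → 3 H
  atom 4: aromatic c, 3 neighbours → 0 H
  atom 5: aromatic c, 2 neighbours → 1 H
  atom 6: aromatic c, 2 neighbours → 1 H
  atom 7: aromatic c, 2 neighbours → 1 H
  atom 8: aromatic c, 2 neighbours → 1 H
  atom 9: aromatic c, 3 neighbours → 0 H
  atom 10: aromatic c, 3 neighbours → 0 H
  atom 11: aromatic c, 2 neighbours → 1 H
  atom 12: aromatic c, 2 neighbours → 1 H
  atom 13: aromatic c, 2 neighbours → 1 H
  atom 14: aromatic c, 2 neighbours → 1 H
  atom 15: aromatic c, 2 neighbours → 1 H
Totals → C:14, H:12, O:1.
In Hill order: C14H12O.

C14H12O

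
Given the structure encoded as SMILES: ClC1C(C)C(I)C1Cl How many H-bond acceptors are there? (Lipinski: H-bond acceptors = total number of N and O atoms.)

0

N atoms: 0; O atoms: 0.
Lipinski HBA = 0 + 0 = 0.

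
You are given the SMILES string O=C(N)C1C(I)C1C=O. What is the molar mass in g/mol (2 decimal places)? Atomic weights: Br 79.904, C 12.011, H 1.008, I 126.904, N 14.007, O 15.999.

First, the molecular formula is C5H6INO2 (counting implicit H from valence).
  C: 5 × 12.011 = 60.055
  H: 6 × 1.008 = 6.048
  I: 1 × 126.904 = 126.904
  N: 1 × 14.007 = 14.007
  O: 2 × 15.999 = 31.998
Sum: 5×12.011 + 6×1.008 + 1×126.904 + 1×14.007 + 2×15.999 = 239.012 → 239.01 g/mol.

239.01 g/mol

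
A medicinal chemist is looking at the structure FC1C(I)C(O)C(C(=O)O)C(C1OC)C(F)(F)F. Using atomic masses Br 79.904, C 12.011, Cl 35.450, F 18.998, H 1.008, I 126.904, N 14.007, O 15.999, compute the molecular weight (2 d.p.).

386.08 g/mol

First, the molecular formula is C9H11F4IO4 (counting implicit H from valence).
  C: 9 × 12.011 = 108.099
  F: 4 × 18.998 = 75.992
  H: 11 × 1.008 = 11.088
  I: 1 × 126.904 = 126.904
  O: 4 × 15.999 = 63.996
Sum: 9×12.011 + 4×18.998 + 11×1.008 + 1×126.904 + 4×15.999 = 386.079 → 386.08 g/mol.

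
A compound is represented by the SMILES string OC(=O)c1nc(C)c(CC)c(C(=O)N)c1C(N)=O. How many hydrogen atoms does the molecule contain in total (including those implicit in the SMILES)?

13

Walk through each heavy atom and fill implicit hydrogens from standard valence (C 4, N 3, O 2, S 2, halogen 1); for lowercase aromatic atoms, an aromatic c carries 1 H when it has two neighbours and 0 H with three, and aromatic n carries 0 H:
  atom 1: O, bond orders sum to 1 (valence 2) → 1 H
  atom 2: C, bond orders sum to 4 (valence 4) → 0 H
  atom 3: O, bond orders sum to 2 (valence 2) → 0 H
  atom 4: aromatic c, 3 neighbours → 0 H
  atom 5: aromatic n, 2 neighbours → 0 H
  atom 6: aromatic c, 3 neighbours → 0 H
  atom 7: C, bond orders sum to 1 (valence 4) → 3 H
  atom 8: aromatic c, 3 neighbours → 0 H
  atom 9: C, bond orders sum to 2 (valence 4) → 2 H
  atom 10: C, bond orders sum to 1 (valence 4) → 3 H
  atom 11: aromatic c, 3 neighbours → 0 H
  atom 12: C, bond orders sum to 4 (valence 4) → 0 H
  atom 13: O, bond orders sum to 2 (valence 2) → 0 H
  atom 14: N, bond orders sum to 1 (valence 3) → 2 H
  atom 15: aromatic c, 3 neighbours → 0 H
  atom 16: C, bond orders sum to 4 (valence 4) → 0 H
  atom 17: N, bond orders sum to 1 (valence 3) → 2 H
  atom 18: O, bond orders sum to 2 (valence 2) → 0 H
Total hydrogens: 13.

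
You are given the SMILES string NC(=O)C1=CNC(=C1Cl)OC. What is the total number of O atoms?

2

Scan the SMILES for O atoms (remember two-letter symbols like Cl and Br are single atoms).
Oxygen count: 2.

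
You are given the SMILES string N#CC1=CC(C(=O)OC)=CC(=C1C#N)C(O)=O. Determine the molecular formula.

Walk through each heavy atom and fill implicit hydrogens from standard valence (C 4, N 3, O 2, S 2, halogen 1):
  atom 1: N, bond orders sum to 3 (valence 3) → 0 H
  atom 2: C, bond orders sum to 4 (valence 4) → 0 H
  atom 3: C, bond orders sum to 4 (valence 4) → 0 H
  atom 4: C, bond orders sum to 3 (valence 4) → 1 H
  atom 5: C, bond orders sum to 4 (valence 4) → 0 H
  atom 6: C, bond orders sum to 4 (valence 4) → 0 H
  atom 7: O, bond orders sum to 2 (valence 2) → 0 H
  atom 8: O, bond orders sum to 2 (valence 2) → 0 H
  atom 9: C, bond orders sum to 1 (valence 4) → 3 H
  atom 10: C, bond orders sum to 3 (valence 4) → 1 H
  atom 11: C, bond orders sum to 4 (valence 4) → 0 H
  atom 12: C, bond orders sum to 4 (valence 4) → 0 H
  atom 13: C, bond orders sum to 4 (valence 4) → 0 H
  atom 14: N, bond orders sum to 3 (valence 3) → 0 H
  atom 15: C, bond orders sum to 4 (valence 4) → 0 H
  atom 16: O, bond orders sum to 1 (valence 2) → 1 H
  atom 17: O, bond orders sum to 2 (valence 2) → 0 H
Totals → C:11, H:6, N:2, O:4.

C11H6N2O4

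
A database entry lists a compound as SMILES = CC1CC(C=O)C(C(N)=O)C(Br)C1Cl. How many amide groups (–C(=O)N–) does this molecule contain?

1

The amide motif appears at heavy-atom position 8 in the SMILES.
Other groups present: 1 aldehyde.
Amide count: 1.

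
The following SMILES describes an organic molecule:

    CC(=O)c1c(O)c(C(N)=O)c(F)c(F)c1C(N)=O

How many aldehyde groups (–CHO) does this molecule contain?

0

Scan the SMILES for the aldehyde motif — none present.
Groups that are present: 2 amide, 1 hydroxyl, 1 ketone.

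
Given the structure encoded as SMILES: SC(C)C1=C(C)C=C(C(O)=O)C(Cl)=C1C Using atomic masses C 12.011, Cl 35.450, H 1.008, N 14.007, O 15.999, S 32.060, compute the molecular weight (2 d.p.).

First, the molecular formula is C11H13ClO2S (counting implicit H from valence).
  C: 11 × 12.011 = 132.121
  Cl: 1 × 35.450 = 35.450
  H: 13 × 1.008 = 13.104
  O: 2 × 15.999 = 31.998
  S: 1 × 32.060 = 32.060
Sum: 11×12.011 + 1×35.450 + 13×1.008 + 2×15.999 + 1×32.060 = 244.733 → 244.73 g/mol.

244.73 g/mol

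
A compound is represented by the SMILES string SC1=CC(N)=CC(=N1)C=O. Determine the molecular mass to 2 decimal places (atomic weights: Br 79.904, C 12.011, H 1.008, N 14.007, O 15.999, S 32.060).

154.19 g/mol

First, the molecular formula is C6H6N2OS (counting implicit H from valence).
  C: 6 × 12.011 = 72.066
  H: 6 × 1.008 = 6.048
  N: 2 × 14.007 = 28.014
  O: 1 × 15.999 = 15.999
  S: 1 × 32.060 = 32.060
Sum: 6×12.011 + 6×1.008 + 2×14.007 + 1×15.999 + 1×32.060 = 154.187 → 154.19 g/mol.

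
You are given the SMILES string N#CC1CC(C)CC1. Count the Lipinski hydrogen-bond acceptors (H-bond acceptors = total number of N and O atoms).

N atoms: 1; O atoms: 0.
Lipinski HBA = 1 + 0 = 1.

1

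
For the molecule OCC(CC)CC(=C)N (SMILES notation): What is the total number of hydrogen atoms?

15

Walk through each heavy atom and fill implicit hydrogens from standard valence (C 4, N 3, O 2, S 2, halogen 1):
  atom 1: O, bond orders sum to 1 (valence 2) → 1 H
  atom 2: C, bond orders sum to 2 (valence 4) → 2 H
  atom 3: C, bond orders sum to 3 (valence 4) → 1 H
  atom 4: C, bond orders sum to 2 (valence 4) → 2 H
  atom 5: C, bond orders sum to 1 (valence 4) → 3 H
  atom 6: C, bond orders sum to 2 (valence 4) → 2 H
  atom 7: C, bond orders sum to 4 (valence 4) → 0 H
  atom 8: C, bond orders sum to 2 (valence 4) → 2 H
  atom 9: N, bond orders sum to 1 (valence 3) → 2 H
Total hydrogens: 15.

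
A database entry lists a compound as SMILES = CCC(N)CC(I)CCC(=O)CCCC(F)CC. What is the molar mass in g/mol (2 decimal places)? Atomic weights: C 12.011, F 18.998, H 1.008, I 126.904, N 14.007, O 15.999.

First, the molecular formula is C14H27FINO (counting implicit H from valence).
  C: 14 × 12.011 = 168.154
  F: 1 × 18.998 = 18.998
  H: 27 × 1.008 = 27.216
  I: 1 × 126.904 = 126.904
  N: 1 × 14.007 = 14.007
  O: 1 × 15.999 = 15.999
Sum: 14×12.011 + 1×18.998 + 27×1.008 + 1×126.904 + 1×14.007 + 1×15.999 = 371.278 → 371.28 g/mol.

371.28 g/mol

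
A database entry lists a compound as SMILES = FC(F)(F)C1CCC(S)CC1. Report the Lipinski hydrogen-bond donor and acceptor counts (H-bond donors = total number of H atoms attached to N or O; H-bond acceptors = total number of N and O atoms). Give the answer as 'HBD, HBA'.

Donors: find every N or O and count the H atoms it carries.
  (no N or O atoms present)
Lipinski HBD = 0.
Acceptors: N atoms = 0, O atoms = 0 → HBA = 0.

0, 0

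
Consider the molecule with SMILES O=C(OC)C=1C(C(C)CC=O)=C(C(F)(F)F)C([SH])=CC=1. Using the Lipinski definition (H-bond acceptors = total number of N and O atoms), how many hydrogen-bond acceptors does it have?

N atoms: 0; O atoms: 3.
Lipinski HBA = 0 + 3 = 3.

3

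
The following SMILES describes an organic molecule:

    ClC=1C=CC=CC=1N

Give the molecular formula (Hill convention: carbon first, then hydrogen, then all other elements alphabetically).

C6H6ClN

Walk through each heavy atom and fill implicit hydrogens from standard valence (C 4, N 3, O 2, S 2, halogen 1):
  atom 1: Cl (halogen, monovalent) → 0 H
  atom 2: C, bond orders sum to 4 (valence 4) → 0 H
  atom 3: C, bond orders sum to 3 (valence 4) → 1 H
  atom 4: C, bond orders sum to 3 (valence 4) → 1 H
  atom 5: C, bond orders sum to 3 (valence 4) → 1 H
  atom 6: C, bond orders sum to 3 (valence 4) → 1 H
  atom 7: C, bond orders sum to 4 (valence 4) → 0 H
  atom 8: N, bond orders sum to 1 (valence 3) → 2 H
Totals → C:6, H:6, Cl:1, N:1.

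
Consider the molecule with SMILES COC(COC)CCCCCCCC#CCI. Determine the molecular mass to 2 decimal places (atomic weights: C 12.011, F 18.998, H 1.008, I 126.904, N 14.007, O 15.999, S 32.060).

352.26 g/mol

First, the molecular formula is C14H25IO2 (counting implicit H from valence).
  C: 14 × 12.011 = 168.154
  H: 25 × 1.008 = 25.200
  I: 1 × 126.904 = 126.904
  O: 2 × 15.999 = 31.998
Sum: 14×12.011 + 25×1.008 + 1×126.904 + 2×15.999 = 352.256 → 352.26 g/mol.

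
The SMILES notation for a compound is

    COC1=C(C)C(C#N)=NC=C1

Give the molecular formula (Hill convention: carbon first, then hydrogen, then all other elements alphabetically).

C8H8N2O

Walk through each heavy atom and fill implicit hydrogens from standard valence (C 4, N 3, O 2, S 2, halogen 1):
  atom 1: C, bond orders sum to 1 (valence 4) → 3 H
  atom 2: O, bond orders sum to 2 (valence 2) → 0 H
  atom 3: C, bond orders sum to 4 (valence 4) → 0 H
  atom 4: C, bond orders sum to 4 (valence 4) → 0 H
  atom 5: C, bond orders sum to 1 (valence 4) → 3 H
  atom 6: C, bond orders sum to 4 (valence 4) → 0 H
  atom 7: C, bond orders sum to 4 (valence 4) → 0 H
  atom 8: N, bond orders sum to 3 (valence 3) → 0 H
  atom 9: N, bond orders sum to 3 (valence 3) → 0 H
  atom 10: C, bond orders sum to 3 (valence 4) → 1 H
  atom 11: C, bond orders sum to 3 (valence 4) → 1 H
Totals → C:8, H:8, N:2, O:1.
In Hill order: C8H8N2O.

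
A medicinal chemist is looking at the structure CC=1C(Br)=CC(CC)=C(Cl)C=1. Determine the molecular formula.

C9H10BrCl

Walk through each heavy atom and fill implicit hydrogens from standard valence (C 4, N 3, O 2, S 2, halogen 1):
  atom 1: C, bond orders sum to 1 (valence 4) → 3 H
  atom 2: C, bond orders sum to 4 (valence 4) → 0 H
  atom 3: C, bond orders sum to 4 (valence 4) → 0 H
  atom 4: Br (halogen, monovalent) → 0 H
  atom 5: C, bond orders sum to 3 (valence 4) → 1 H
  atom 6: C, bond orders sum to 4 (valence 4) → 0 H
  atom 7: C, bond orders sum to 2 (valence 4) → 2 H
  atom 8: C, bond orders sum to 1 (valence 4) → 3 H
  atom 9: C, bond orders sum to 4 (valence 4) → 0 H
  atom 10: Cl (halogen, monovalent) → 0 H
  atom 11: C, bond orders sum to 3 (valence 4) → 1 H
Totals → C:9, H:10, Br:1, Cl:1.
In Hill order: C9H10BrCl.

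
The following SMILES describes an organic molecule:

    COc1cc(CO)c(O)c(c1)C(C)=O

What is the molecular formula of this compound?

Walk through each heavy atom and fill implicit hydrogens from standard valence (C 4, N 3, O 2, S 2, halogen 1); for lowercase aromatic atoms, an aromatic c carries 1 H when it has two neighbours and 0 H with three, and aromatic n carries 0 H:
  atom 1: C, bond orders sum to 1 (valence 4) → 3 H
  atom 2: O, bond orders sum to 2 (valence 2) → 0 H
  atom 3: aromatic c, 3 neighbours → 0 H
  atom 4: aromatic c, 2 neighbours → 1 H
  atom 5: aromatic c, 3 neighbours → 0 H
  atom 6: C, bond orders sum to 2 (valence 4) → 2 H
  atom 7: O, bond orders sum to 1 (valence 2) → 1 H
  atom 8: aromatic c, 3 neighbours → 0 H
  atom 9: O, bond orders sum to 1 (valence 2) → 1 H
  atom 10: aromatic c, 3 neighbours → 0 H
  atom 11: aromatic c, 2 neighbours → 1 H
  atom 12: C, bond orders sum to 4 (valence 4) → 0 H
  atom 13: C, bond orders sum to 1 (valence 4) → 3 H
  atom 14: O, bond orders sum to 2 (valence 2) → 0 H
Totals → C:10, H:12, O:4.

C10H12O4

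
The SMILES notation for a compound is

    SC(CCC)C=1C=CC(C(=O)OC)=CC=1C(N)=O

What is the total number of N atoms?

Scan the SMILES for N atoms (remember two-letter symbols like Cl and Br are single atoms).
Nitrogen count: 1.

1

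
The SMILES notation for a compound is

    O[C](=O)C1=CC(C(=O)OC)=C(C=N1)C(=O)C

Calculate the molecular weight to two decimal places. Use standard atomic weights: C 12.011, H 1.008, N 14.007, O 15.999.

First, the molecular formula is C10H9NO5 (counting implicit H from valence).
  C: 10 × 12.011 = 120.110
  H: 9 × 1.008 = 9.072
  N: 1 × 14.007 = 14.007
  O: 5 × 15.999 = 79.995
Sum: 10×12.011 + 9×1.008 + 1×14.007 + 5×15.999 = 223.184 → 223.18 g/mol.

223.18 g/mol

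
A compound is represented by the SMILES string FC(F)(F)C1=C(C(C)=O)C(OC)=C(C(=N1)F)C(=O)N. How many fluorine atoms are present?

Scan the SMILES for F atoms (remember two-letter symbols like Cl and Br are single atoms).
Fluorine count: 4.

4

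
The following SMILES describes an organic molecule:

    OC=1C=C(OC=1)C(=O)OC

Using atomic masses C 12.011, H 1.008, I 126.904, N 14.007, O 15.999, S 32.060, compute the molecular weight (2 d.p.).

142.11 g/mol

First, the molecular formula is C6H6O4 (counting implicit H from valence).
  C: 6 × 12.011 = 72.066
  H: 6 × 1.008 = 6.048
  O: 4 × 15.999 = 63.996
Sum: 6×12.011 + 6×1.008 + 4×15.999 = 142.110 → 142.11 g/mol.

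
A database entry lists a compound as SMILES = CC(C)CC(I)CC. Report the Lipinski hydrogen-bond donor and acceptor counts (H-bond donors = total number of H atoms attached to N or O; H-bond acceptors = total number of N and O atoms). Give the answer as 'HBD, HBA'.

Donors: find every N or O and count the H atoms it carries.
  (no N or O atoms present)
Lipinski HBD = 0.
Acceptors: N atoms = 0, O atoms = 0 → HBA = 0.

0, 0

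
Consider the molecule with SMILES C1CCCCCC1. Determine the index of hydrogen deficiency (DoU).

1

Degree of unsaturation = (number of rings) + (number of π bonds).
Ring closures in the SMILES: 1.
π bonds: none → 0 DoU from unsaturation.
Total DoU = 1 + 0 = 1.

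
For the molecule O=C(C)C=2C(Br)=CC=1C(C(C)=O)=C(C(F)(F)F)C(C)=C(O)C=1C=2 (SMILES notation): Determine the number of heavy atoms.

23

Every atom symbol written in the SMILES (organic subset) is one heavy atom; implicit H are not written.
Heavy atoms by element → Br:1, C:16, F:3, O:3.
Total: 23.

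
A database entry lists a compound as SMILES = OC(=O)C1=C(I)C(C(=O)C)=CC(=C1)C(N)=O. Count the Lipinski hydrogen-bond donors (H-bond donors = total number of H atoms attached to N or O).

3

Donors: find every N or O and count the H atoms it carries.
  atom 1 (O): bond orders sum to 1 → 1 H
  atom 3 (O): bond orders sum to 2 → 0 H
  atom 9 (O): bond orders sum to 2 → 0 H
  atom 15 (N): bond orders sum to 1 → 2 H
  atom 16 (O): bond orders sum to 2 → 0 H
Lipinski HBD = 3.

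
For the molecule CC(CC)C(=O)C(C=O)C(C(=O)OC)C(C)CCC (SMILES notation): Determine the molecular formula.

C15H26O4

Walk through each heavy atom and fill implicit hydrogens from standard valence (C 4, N 3, O 2, S 2, halogen 1):
  atom 1: C, bond orders sum to 1 (valence 4) → 3 H
  atom 2: C, bond orders sum to 3 (valence 4) → 1 H
  atom 3: C, bond orders sum to 2 (valence 4) → 2 H
  atom 4: C, bond orders sum to 1 (valence 4) → 3 H
  atom 5: C, bond orders sum to 4 (valence 4) → 0 H
  atom 6: O, bond orders sum to 2 (valence 2) → 0 H
  atom 7: C, bond orders sum to 3 (valence 4) → 1 H
  atom 8: C, bond orders sum to 3 (valence 4) → 1 H
  atom 9: O, bond orders sum to 2 (valence 2) → 0 H
  atom 10: C, bond orders sum to 3 (valence 4) → 1 H
  atom 11: C, bond orders sum to 4 (valence 4) → 0 H
  atom 12: O, bond orders sum to 2 (valence 2) → 0 H
  atom 13: O, bond orders sum to 2 (valence 2) → 0 H
  atom 14: C, bond orders sum to 1 (valence 4) → 3 H
  atom 15: C, bond orders sum to 3 (valence 4) → 1 H
  atom 16: C, bond orders sum to 1 (valence 4) → 3 H
  atom 17: C, bond orders sum to 2 (valence 4) → 2 H
  atom 18: C, bond orders sum to 2 (valence 4) → 2 H
  atom 19: C, bond orders sum to 1 (valence 4) → 3 H
Totals → C:15, H:26, O:4.
In Hill order: C15H26O4.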